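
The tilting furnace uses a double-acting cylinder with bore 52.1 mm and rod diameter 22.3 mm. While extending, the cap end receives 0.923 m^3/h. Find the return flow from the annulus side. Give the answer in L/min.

Q_out ≈ 12.6 L/min

Cap-side area A_cap = π/4 × (52.1 mm)² = 2132 mm^2
Rod-side annular area A_ann = π/4 × (52.1² − 22.3²) = 1741 mm^2
Piston speed v = Q_in/A_cap; rod-end outflow Q_out = v × A_ann = Q_in × A_ann/A_cap.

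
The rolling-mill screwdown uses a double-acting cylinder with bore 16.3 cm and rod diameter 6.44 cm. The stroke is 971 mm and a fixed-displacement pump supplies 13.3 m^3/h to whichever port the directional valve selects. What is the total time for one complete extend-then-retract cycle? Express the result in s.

t ≈ 10.1 s

Cap-side area A_cap = π/4 × (16.3 cm)² = 208.7 cm^2
Rod-side annular area A_ann = π/4 × (16.3² − 6.44²) = 176.1 cm^2
t_ext = A_cap·L/Q = 5.484 s
t_ret = A_ann·L/Q = 4.628 s
t_cycle = t_ext + t_ret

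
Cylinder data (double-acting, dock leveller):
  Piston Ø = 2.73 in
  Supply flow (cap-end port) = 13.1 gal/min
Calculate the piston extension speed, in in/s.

Cap-side area A_cap = π/4 × (2.73 in)² = 5.853 in^2
v = Q / A

v ≈ 8.62 in/s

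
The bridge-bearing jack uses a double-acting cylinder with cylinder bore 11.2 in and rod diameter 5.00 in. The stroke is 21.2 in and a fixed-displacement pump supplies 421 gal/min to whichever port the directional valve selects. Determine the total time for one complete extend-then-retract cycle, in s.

t ≈ 2.32 s

Cap-side area A_cap = π/4 × (11.2 in)² = 98.52 in^2
Rod-side annular area A_ann = π/4 × (11.2² − 5.00²) = 78.89 in^2
t_ext = A_cap·L/Q = 1.289 s
t_ret = A_ann·L/Q = 1.032 s
t_cycle = t_ext + t_ret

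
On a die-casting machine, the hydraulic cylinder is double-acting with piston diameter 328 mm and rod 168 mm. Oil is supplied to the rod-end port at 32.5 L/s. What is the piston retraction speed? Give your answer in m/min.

Rod-side annular area A_ann = π/4 × (328² − 168²) = 62330 mm^2
Flow into the rod-end port fills the annular volume.
v = Q / A

v ≈ 31.3 m/min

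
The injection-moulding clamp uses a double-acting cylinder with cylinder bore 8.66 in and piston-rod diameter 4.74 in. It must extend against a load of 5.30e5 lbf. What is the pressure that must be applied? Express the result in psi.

P ≈ 9000 psi

Cap-side area A_cap = π/4 × (8.66 in)² = 58.90 in^2
P = F / A = 5.30e5 lbf / A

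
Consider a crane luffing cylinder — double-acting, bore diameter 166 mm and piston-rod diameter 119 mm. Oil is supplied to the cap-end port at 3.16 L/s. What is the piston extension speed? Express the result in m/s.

Cap-side area A_cap = π/4 × (166 mm)² = 21640 mm^2
v = Q / A

v ≈ 0.146 m/s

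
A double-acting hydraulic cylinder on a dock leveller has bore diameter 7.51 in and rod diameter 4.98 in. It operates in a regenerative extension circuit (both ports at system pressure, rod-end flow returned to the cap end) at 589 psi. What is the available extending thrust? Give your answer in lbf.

F ≈ 11500 lbf

With equal pressure on both faces, forces on the annular region cancel; the net push is pressure × rod cross-section.
Rod cross-section A_rod = π/4 × (4.98 in)² = 19.48 in^2
F = P × A_rod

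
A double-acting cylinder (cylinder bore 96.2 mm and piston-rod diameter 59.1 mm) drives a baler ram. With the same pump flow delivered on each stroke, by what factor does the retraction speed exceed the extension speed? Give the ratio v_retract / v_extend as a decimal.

v_ret/v_ext ≈ 1.61

Cap-side area A_cap = π/4 × (96.2 mm)² = 7268 mm^2
Rod-side annular area A_ann = π/4 × (96.2² − 59.1²) = 4525 mm^2
For equal Q, v ∝ 1/A, so v_ret/v_ext = A_cap/A_ann.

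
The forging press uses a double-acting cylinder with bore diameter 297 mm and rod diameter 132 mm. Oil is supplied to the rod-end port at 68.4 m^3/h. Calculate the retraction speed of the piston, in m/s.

Rod-side annular area A_ann = π/4 × (297² − 132²) = 55590 mm^2
Flow into the rod-end port fills the annular volume.
v = Q / A

v ≈ 0.342 m/s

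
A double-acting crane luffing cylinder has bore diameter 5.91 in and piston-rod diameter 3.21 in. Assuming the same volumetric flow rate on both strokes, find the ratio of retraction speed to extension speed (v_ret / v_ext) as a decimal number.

v_ret/v_ext ≈ 1.42

Cap-side area A_cap = π/4 × (5.91 in)² = 27.43 in^2
Rod-side annular area A_ann = π/4 × (5.91² − 3.21²) = 19.34 in^2
For equal Q, v ∝ 1/A, so v_ret/v_ext = A_cap/A_ann.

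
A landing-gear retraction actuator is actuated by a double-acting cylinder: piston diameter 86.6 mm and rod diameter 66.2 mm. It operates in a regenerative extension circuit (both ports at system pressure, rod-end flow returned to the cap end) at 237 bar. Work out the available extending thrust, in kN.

With equal pressure on both faces, forces on the annular region cancel; the net push is pressure × rod cross-section.
Rod cross-section A_rod = π/4 × (66.2 mm)² = 3442 mm^2
F = P × A_rod

F ≈ 81.6 kN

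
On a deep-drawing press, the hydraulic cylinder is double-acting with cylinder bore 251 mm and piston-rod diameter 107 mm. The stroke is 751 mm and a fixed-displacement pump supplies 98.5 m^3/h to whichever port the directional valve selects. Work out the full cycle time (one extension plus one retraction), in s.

Cap-side area A_cap = π/4 × (251 mm)² = 49480 mm^2
Rod-side annular area A_ann = π/4 × (251² − 107²) = 40490 mm^2
t_ext = A_cap·L/Q = 1.358 s
t_ret = A_ann·L/Q = 1.111 s
t_cycle = t_ext + t_ret

t ≈ 2.47 s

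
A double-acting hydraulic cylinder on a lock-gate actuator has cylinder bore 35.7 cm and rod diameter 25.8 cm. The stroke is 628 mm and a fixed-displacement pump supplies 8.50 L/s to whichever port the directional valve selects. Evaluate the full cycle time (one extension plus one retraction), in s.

t ≈ 10.9 s

Cap-side area A_cap = π/4 × (35.7 cm)² = 1001 cm^2
Rod-side annular area A_ann = π/4 × (35.7² − 25.8²) = 478.2 cm^2
t_ext = A_cap·L/Q = 7.395 s
t_ret = A_ann·L/Q = 3.533 s
t_cycle = t_ext + t_ret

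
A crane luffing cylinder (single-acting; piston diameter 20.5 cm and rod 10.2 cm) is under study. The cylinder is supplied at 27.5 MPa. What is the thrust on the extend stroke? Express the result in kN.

Cap-side area A_cap = π/4 × (20.5 cm)² = 330.1 cm^2
F = P × A_cap = 27.5 MPa × A_cap

F ≈ 908 kN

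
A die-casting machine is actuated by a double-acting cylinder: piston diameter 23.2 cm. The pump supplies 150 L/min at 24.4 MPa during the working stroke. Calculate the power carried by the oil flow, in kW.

W ≈ 61.0 kW

Hydraulic power = P × Q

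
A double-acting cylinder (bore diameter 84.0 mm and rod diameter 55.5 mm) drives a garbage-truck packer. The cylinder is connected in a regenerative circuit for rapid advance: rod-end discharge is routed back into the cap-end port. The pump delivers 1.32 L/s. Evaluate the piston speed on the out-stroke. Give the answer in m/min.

v ≈ 32.7 m/min

In regeneration the rod-end outflow joins the pump flow into the cap end, so the net volume the pump must supply per unit advance equals the rod cross-section area.
Rod cross-section A_rod = π/4 × (55.5 mm)² = 2419 mm^2
v = Q_pump / A_rod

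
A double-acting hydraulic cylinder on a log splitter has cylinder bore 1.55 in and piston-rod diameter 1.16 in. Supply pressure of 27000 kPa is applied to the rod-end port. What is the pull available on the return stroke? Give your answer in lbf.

Rod-side annular area A_ann = π/4 × (1.55² − 1.16²) = 0.8301 in^2
On retraction the pressure acts on the annular area (bore minus rod).
F = P × A_ann

F ≈ 3250 lbf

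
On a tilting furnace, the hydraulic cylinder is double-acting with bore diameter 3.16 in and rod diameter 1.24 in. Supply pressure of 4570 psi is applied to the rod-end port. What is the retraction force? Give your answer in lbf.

F ≈ 30300 lbf

Rod-side annular area A_ann = π/4 × (3.16² − 1.24²) = 6.635 in^2
On retraction the pressure acts on the annular area (bore minus rod).
F = P × A_ann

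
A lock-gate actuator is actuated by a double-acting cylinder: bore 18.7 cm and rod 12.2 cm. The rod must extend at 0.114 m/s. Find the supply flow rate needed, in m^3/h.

Q ≈ 11.3 m^3/h

Cap-side area A_cap = π/4 × (18.7 cm)² = 274.6 cm^2
Q = A × v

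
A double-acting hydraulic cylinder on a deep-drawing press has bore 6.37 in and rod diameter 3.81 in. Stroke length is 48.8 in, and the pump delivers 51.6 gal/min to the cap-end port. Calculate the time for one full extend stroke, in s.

Cap-side area A_cap = π/4 × (6.37 in)² = 31.87 in^2
Swept volume V = A × L; t = V / Q = A·L / Q

t ≈ 7.83 s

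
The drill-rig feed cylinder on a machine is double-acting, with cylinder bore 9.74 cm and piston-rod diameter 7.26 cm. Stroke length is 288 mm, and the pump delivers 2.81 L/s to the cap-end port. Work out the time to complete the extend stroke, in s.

t ≈ 0.764 s

Cap-side area A_cap = π/4 × (9.74 cm)² = 74.51 cm^2
Swept volume V = A × L; t = V / Q = A·L / Q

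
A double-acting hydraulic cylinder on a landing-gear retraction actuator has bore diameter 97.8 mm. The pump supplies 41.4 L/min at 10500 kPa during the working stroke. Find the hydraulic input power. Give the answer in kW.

Hydraulic power = P × Q

W ≈ 7.25 kW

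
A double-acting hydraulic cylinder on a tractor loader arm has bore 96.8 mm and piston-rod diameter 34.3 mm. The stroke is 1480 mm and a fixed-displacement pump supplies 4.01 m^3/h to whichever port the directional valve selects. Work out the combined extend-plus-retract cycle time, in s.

Cap-side area A_cap = π/4 × (96.8 mm)² = 7359 mm^2
Rod-side annular area A_ann = π/4 × (96.8² − 34.3²) = 6435 mm^2
t_ext = A_cap·L/Q = 9.778 s
t_ret = A_ann·L/Q = 8.551 s
t_cycle = t_ext + t_ret

t ≈ 18.3 s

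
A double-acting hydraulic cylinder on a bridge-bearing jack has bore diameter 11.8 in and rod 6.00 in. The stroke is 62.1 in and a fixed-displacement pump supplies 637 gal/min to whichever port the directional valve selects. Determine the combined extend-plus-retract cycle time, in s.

Cap-side area A_cap = π/4 × (11.8 in)² = 109.4 in^2
Rod-side annular area A_ann = π/4 × (11.8² − 6.00²) = 81.08 in^2
t_ext = A_cap·L/Q = 2.769 s
t_ret = A_ann·L/Q = 2.053 s
t_cycle = t_ext + t_ret

t ≈ 4.82 s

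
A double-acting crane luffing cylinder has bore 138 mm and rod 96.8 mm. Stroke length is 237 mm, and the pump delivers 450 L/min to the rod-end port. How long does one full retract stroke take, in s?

t ≈ 0.240 s

Rod-side annular area A_ann = π/4 × (138² − 96.8²) = 7598 mm^2
Swept volume V = A × L; t = V / Q = A·L / Q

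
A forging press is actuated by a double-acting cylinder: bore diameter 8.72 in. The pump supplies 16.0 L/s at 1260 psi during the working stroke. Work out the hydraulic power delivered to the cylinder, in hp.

Hydraulic power = P × Q

W ≈ 186 hp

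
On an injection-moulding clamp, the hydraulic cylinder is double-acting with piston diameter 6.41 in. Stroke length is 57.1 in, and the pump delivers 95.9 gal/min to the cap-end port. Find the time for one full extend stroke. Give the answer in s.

t ≈ 4.99 s

Cap-side area A_cap = π/4 × (6.41 in)² = 32.27 in^2
Swept volume V = A × L; t = V / Q = A·L / Q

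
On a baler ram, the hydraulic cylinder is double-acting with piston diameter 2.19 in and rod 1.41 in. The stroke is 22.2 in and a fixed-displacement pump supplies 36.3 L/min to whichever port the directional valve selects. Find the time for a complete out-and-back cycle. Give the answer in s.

t ≈ 3.59 s

Cap-side area A_cap = π/4 × (2.19 in)² = 3.767 in^2
Rod-side annular area A_ann = π/4 × (2.19² − 1.41²) = 2.205 in^2
t_ext = A_cap·L/Q = 2.265 s
t_ret = A_ann·L/Q = 1.326 s
t_cycle = t_ext + t_ret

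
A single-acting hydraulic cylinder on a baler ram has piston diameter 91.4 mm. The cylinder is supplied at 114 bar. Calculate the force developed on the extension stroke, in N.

Cap-side area A_cap = π/4 × (91.4 mm)² = 6561 mm^2
F = P × A_cap = 114 bar × A_cap

F ≈ 74800 N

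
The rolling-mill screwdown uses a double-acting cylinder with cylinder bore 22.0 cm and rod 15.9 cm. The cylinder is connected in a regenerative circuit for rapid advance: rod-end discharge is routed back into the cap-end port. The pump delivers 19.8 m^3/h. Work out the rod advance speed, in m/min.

v ≈ 16.6 m/min

In regeneration the rod-end outflow joins the pump flow into the cap end, so the net volume the pump must supply per unit advance equals the rod cross-section area.
Rod cross-section A_rod = π/4 × (15.9 cm)² = 198.6 cm^2
v = Q_pump / A_rod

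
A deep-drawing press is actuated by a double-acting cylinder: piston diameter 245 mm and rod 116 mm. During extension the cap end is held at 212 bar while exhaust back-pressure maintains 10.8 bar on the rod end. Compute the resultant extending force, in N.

Cap-side area A_cap = π/4 × (245 mm)² = 47140 mm^2
Rod-side annular area A_ann = π/4 × (245² − 116²) = 36580 mm^2
Net thrust = P_cap·A_cap − P_rod·A_ann = 9.994e5 N − 39500 N

F ≈ 9.60e5 N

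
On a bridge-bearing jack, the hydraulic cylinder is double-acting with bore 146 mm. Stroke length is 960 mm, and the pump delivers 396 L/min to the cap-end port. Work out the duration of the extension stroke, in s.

t ≈ 2.44 s

Cap-side area A_cap = π/4 × (146 mm)² = 16740 mm^2
Swept volume V = A × L; t = V / Q = A·L / Q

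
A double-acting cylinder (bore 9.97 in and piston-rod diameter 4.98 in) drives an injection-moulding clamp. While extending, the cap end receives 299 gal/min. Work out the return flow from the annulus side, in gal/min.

Cap-side area A_cap = π/4 × (9.97 in)² = 78.07 in^2
Rod-side annular area A_ann = π/4 × (9.97² − 4.98²) = 58.59 in^2
Piston speed v = Q_in/A_cap; rod-end outflow Q_out = v × A_ann = Q_in × A_ann/A_cap.

Q_out ≈ 224 gal/min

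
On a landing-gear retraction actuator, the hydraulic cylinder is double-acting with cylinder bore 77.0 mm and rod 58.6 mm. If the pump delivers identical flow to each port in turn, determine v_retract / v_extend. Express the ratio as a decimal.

v_ret/v_ext ≈ 2.38

Cap-side area A_cap = π/4 × (77.0 mm)² = 4657 mm^2
Rod-side annular area A_ann = π/4 × (77.0² − 58.6²) = 1960 mm^2
For equal Q, v ∝ 1/A, so v_ret/v_ext = A_cap/A_ann.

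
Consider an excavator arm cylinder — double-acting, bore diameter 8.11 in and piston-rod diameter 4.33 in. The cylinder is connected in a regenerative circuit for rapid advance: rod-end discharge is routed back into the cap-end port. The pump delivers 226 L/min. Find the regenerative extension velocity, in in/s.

In regeneration the rod-end outflow joins the pump flow into the cap end, so the net volume the pump must supply per unit advance equals the rod cross-section area.
Rod cross-section A_rod = π/4 × (4.33 in)² = 14.73 in^2
v = Q_pump / A_rod

v ≈ 15.6 in/s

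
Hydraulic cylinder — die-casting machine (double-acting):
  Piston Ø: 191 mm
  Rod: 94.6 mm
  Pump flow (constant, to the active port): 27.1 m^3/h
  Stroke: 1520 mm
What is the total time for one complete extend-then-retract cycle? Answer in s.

t ≈ 10.2 s

Cap-side area A_cap = π/4 × (191 mm)² = 28650 mm^2
Rod-side annular area A_ann = π/4 × (191² − 94.6²) = 21620 mm^2
t_ext = A_cap·L/Q = 5.785 s
t_ret = A_ann·L/Q = 4.366 s
t_cycle = t_ext + t_ret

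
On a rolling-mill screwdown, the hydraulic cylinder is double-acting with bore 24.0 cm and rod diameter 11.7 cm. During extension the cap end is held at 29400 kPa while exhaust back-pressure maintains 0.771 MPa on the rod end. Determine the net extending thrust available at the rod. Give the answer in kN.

Cap-side area A_cap = π/4 × (24.0 cm)² = 452.4 cm^2
Rod-side annular area A_ann = π/4 × (24.0² − 11.7²) = 344.9 cm^2
Net thrust = P_cap·A_cap − P_rod·A_ann = 1330 kN − 26.59 kN

F ≈ 1300 kN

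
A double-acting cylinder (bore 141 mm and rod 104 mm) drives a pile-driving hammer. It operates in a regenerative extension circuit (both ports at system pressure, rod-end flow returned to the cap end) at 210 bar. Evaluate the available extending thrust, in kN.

F ≈ 178 kN

With equal pressure on both faces, forces on the annular region cancel; the net push is pressure × rod cross-section.
Rod cross-section A_rod = π/4 × (104 mm)² = 8495 mm^2
F = P × A_rod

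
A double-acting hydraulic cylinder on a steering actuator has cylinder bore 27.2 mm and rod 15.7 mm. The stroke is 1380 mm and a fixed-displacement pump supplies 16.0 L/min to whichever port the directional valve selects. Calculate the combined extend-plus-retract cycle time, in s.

t ≈ 5.01 s

Cap-side area A_cap = π/4 × (27.2 mm)² = 581.1 mm^2
Rod-side annular area A_ann = π/4 × (27.2² − 15.7²) = 387.5 mm^2
t_ext = A_cap·L/Q = 3.007 s
t_ret = A_ann·L/Q = 2.005 s
t_cycle = t_ext + t_ret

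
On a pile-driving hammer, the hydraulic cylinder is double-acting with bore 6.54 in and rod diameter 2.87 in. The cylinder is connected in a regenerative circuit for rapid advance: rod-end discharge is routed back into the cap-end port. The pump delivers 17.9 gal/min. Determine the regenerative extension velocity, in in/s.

In regeneration the rod-end outflow joins the pump flow into the cap end, so the net volume the pump must supply per unit advance equals the rod cross-section area.
Rod cross-section A_rod = π/4 × (2.87 in)² = 6.469 in^2
v = Q_pump / A_rod

v ≈ 10.7 in/s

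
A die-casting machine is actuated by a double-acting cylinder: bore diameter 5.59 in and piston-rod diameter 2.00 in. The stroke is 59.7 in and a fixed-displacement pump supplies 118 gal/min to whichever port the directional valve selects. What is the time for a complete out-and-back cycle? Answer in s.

Cap-side area A_cap = π/4 × (5.59 in)² = 24.54 in^2
Rod-side annular area A_ann = π/4 × (5.59² − 2.00²) = 21.40 in^2
t_ext = A_cap·L/Q = 3.225 s
t_ret = A_ann·L/Q = 2.812 s
t_cycle = t_ext + t_ret

t ≈ 6.04 s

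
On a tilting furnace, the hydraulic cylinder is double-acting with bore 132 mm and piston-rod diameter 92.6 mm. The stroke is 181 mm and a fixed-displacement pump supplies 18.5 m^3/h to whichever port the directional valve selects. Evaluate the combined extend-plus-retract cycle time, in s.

Cap-side area A_cap = π/4 × (132 mm)² = 13680 mm^2
Rod-side annular area A_ann = π/4 × (132² − 92.6²) = 6950 mm^2
t_ext = A_cap·L/Q = 0.4820 s
t_ret = A_ann·L/Q = 0.2448 s
t_cycle = t_ext + t_ret

t ≈ 0.727 s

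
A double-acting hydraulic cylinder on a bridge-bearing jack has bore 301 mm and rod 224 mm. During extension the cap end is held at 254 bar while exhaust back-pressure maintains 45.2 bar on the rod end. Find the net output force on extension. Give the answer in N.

Cap-side area A_cap = π/4 × (301 mm)² = 71160 mm^2
Rod-side annular area A_ann = π/4 × (301² − 224²) = 31750 mm^2
Net thrust = P_cap·A_cap − P_rod·A_ann = 1.807e6 N − 1.435e5 N

F ≈ 1.66e6 N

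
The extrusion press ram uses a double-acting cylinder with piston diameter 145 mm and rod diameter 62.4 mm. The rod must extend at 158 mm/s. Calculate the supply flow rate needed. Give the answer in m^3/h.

Cap-side area A_cap = π/4 × (145 mm)² = 16510 mm^2
Q = A × v

Q ≈ 9.39 m^3/h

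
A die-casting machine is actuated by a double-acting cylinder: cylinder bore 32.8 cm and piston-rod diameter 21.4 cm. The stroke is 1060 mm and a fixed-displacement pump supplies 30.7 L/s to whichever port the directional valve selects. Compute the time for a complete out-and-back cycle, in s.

Cap-side area A_cap = π/4 × (32.8 cm)² = 845.0 cm^2
Rod-side annular area A_ann = π/4 × (32.8² − 21.4²) = 485.3 cm^2
t_ext = A_cap·L/Q = 2.917 s
t_ret = A_ann·L/Q = 1.676 s
t_cycle = t_ext + t_ret

t ≈ 4.59 s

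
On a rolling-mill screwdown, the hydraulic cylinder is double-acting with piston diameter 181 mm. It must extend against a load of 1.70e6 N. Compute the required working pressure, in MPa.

P ≈ 66.1 MPa

Cap-side area A_cap = π/4 × (181 mm)² = 25730 mm^2
P = F / A = 1.70e6 N / A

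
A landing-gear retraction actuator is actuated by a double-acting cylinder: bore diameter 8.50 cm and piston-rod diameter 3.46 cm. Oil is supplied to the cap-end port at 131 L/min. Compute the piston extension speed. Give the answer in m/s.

Cap-side area A_cap = π/4 × (8.50 cm)² = 56.75 cm^2
v = Q / A

v ≈ 0.385 m/s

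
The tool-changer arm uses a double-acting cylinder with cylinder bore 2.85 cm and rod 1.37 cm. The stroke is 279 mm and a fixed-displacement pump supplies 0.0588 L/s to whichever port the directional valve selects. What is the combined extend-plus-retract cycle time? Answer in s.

Cap-side area A_cap = π/4 × (2.85 cm)² = 6.379 cm^2
Rod-side annular area A_ann = π/4 × (2.85² − 1.37²) = 4.905 cm^2
t_ext = A_cap·L/Q = 3.027 s
t_ret = A_ann·L/Q = 2.328 s
t_cycle = t_ext + t_ret

t ≈ 5.35 s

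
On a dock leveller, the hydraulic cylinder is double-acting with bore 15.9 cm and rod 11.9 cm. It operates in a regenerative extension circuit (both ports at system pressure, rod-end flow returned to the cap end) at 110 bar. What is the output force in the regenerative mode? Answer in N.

With equal pressure on both faces, forces on the annular region cancel; the net push is pressure × rod cross-section.
Rod cross-section A_rod = π/4 × (11.9 cm)² = 111.2 cm^2
F = P × A_rod

F ≈ 1.22e5 N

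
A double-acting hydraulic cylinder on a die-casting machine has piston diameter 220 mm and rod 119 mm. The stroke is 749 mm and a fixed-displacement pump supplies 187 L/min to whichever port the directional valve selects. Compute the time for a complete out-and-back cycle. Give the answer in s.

Cap-side area A_cap = π/4 × (220 mm)² = 38010 mm^2
Rod-side annular area A_ann = π/4 × (220² − 119²) = 26890 mm^2
t_ext = A_cap·L/Q = 9.135 s
t_ret = A_ann·L/Q = 6.463 s
t_cycle = t_ext + t_ret

t ≈ 15.6 s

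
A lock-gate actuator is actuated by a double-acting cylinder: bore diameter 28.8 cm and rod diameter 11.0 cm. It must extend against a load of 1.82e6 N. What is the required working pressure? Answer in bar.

P ≈ 279 bar

Cap-side area A_cap = π/4 × (28.8 cm)² = 651.4 cm^2
P = F / A = 1.82e6 N / A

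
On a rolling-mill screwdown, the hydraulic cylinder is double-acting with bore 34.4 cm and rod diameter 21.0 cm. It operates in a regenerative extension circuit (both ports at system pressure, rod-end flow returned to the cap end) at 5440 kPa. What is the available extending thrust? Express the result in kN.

With equal pressure on both faces, forces on the annular region cancel; the net push is pressure × rod cross-section.
Rod cross-section A_rod = π/4 × (21.0 cm)² = 346.4 cm^2
F = P × A_rod

F ≈ 188 kN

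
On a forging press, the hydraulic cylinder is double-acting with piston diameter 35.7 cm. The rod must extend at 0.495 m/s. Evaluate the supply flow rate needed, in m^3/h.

Q ≈ 178 m^3/h

Cap-side area A_cap = π/4 × (35.7 cm)² = 1001 cm^2
Q = A × v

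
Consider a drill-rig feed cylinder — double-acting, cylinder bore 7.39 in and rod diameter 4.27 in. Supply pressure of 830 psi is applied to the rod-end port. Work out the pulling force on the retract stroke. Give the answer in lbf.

Rod-side annular area A_ann = π/4 × (7.39² − 4.27²) = 28.57 in^2
On retraction the pressure acts on the annular area (bore minus rod).
F = P × A_ann

F ≈ 23700 lbf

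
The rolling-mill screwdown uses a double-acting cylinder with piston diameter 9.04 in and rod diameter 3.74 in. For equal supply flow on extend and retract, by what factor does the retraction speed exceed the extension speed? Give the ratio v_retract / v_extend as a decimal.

Cap-side area A_cap = π/4 × (9.04 in)² = 64.18 in^2
Rod-side annular area A_ann = π/4 × (9.04² − 3.74²) = 53.20 in^2
For equal Q, v ∝ 1/A, so v_ret/v_ext = A_cap/A_ann.

v_ret/v_ext ≈ 1.21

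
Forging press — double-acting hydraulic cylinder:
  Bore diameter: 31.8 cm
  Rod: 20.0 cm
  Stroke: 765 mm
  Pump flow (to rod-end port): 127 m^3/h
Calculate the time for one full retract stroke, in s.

t ≈ 1.04 s

Rod-side annular area A_ann = π/4 × (31.8² − 20.0²) = 480.1 cm^2
Swept volume V = A × L; t = V / Q = A·L / Q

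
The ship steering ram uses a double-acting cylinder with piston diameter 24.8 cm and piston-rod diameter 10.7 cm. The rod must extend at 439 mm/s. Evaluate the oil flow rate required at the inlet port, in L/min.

Cap-side area A_cap = π/4 × (24.8 cm)² = 483.1 cm^2
Q = A × v

Q ≈ 1270 L/min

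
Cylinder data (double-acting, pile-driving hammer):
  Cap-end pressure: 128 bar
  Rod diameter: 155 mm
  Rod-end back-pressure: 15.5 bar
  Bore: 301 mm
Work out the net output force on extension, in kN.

Cap-side area A_cap = π/4 × (301 mm)² = 71160 mm^2
Rod-side annular area A_ann = π/4 × (301² − 155²) = 52290 mm^2
Net thrust = P_cap·A_cap − P_rod·A_ann = 910.8 kN − 81.05 kN

F ≈ 830 kN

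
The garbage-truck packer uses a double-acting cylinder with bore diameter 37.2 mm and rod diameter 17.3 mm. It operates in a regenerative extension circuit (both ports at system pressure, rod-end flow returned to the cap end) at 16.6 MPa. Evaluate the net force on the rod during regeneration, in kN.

With equal pressure on both faces, forces on the annular region cancel; the net push is pressure × rod cross-section.
Rod cross-section A_rod = π/4 × (17.3 mm)² = 235.1 mm^2
F = P × A_rod

F ≈ 3.90 kN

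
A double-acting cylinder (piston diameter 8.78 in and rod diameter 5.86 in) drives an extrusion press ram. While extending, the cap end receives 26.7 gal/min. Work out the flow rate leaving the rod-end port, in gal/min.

Q_out ≈ 14.8 gal/min

Cap-side area A_cap = π/4 × (8.78 in)² = 60.55 in^2
Rod-side annular area A_ann = π/4 × (8.78² − 5.86²) = 33.57 in^2
Piston speed v = Q_in/A_cap; rod-end outflow Q_out = v × A_ann = Q_in × A_ann/A_cap.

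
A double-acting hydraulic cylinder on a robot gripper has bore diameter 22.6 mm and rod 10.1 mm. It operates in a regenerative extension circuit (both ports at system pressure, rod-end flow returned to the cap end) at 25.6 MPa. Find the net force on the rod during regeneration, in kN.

With equal pressure on both faces, forces on the annular region cancel; the net push is pressure × rod cross-section.
Rod cross-section A_rod = π/4 × (10.1 mm)² = 80.12 mm^2
F = P × A_rod

F ≈ 2.05 kN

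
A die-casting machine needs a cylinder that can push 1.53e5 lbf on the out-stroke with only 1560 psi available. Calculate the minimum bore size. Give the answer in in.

Extension force acts on the full piston face: F = P × (π/4)D².
D = √(4F / (πP)) = √(4 × 1.53e5 lbf / (π × 1560 psi))

D ≈ 11.2 in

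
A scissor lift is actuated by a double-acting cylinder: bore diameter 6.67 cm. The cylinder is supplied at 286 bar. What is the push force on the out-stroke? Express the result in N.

F ≈ 99900 N

Cap-side area A_cap = π/4 × (6.67 cm)² = 34.94 cm^2
F = P × A_cap = 286 bar × A_cap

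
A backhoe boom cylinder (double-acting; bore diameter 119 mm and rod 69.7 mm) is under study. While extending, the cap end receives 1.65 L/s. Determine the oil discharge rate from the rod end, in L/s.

Q_out ≈ 1.08 L/s

Cap-side area A_cap = π/4 × (119 mm)² = 11120 mm^2
Rod-side annular area A_ann = π/4 × (119² − 69.7²) = 7306 mm^2
Piston speed v = Q_in/A_cap; rod-end outflow Q_out = v × A_ann = Q_in × A_ann/A_cap.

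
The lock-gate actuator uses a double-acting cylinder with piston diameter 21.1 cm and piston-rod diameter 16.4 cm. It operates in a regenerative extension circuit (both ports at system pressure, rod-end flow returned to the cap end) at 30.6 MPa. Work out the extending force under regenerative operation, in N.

With equal pressure on both faces, forces on the annular region cancel; the net push is pressure × rod cross-section.
Rod cross-section A_rod = π/4 × (16.4 cm)² = 211.2 cm^2
F = P × A_rod

F ≈ 6.46e5 N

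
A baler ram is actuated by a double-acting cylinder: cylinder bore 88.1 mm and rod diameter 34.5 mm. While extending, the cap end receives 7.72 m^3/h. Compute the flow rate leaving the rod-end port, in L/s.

Cap-side area A_cap = π/4 × (88.1 mm)² = 6096 mm^2
Rod-side annular area A_ann = π/4 × (88.1² − 34.5²) = 5161 mm^2
Piston speed v = Q_in/A_cap; rod-end outflow Q_out = v × A_ann = Q_in × A_ann/A_cap.

Q_out ≈ 1.82 L/s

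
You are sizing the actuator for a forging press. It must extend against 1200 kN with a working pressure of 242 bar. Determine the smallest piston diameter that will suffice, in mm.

Extension force acts on the full piston face: F = P × (π/4)D².
D = √(4F / (πP)) = √(4 × 1200 kN / (π × 242 bar))

D ≈ 251 mm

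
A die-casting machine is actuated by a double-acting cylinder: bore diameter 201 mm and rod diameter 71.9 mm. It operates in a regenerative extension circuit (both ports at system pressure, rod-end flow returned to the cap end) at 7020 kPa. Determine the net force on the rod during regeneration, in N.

F ≈ 28500 N

With equal pressure on both faces, forces on the annular region cancel; the net push is pressure × rod cross-section.
Rod cross-section A_rod = π/4 × (71.9 mm)² = 4060 mm^2
F = P × A_rod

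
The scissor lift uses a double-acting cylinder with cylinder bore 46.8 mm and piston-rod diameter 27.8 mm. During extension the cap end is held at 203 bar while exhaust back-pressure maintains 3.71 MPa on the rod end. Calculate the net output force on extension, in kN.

F ≈ 30.8 kN

Cap-side area A_cap = π/4 × (46.8 mm)² = 1720 mm^2
Rod-side annular area A_ann = π/4 × (46.8² − 27.8²) = 1113 mm^2
Net thrust = P_cap·A_cap − P_rod·A_ann = 34.92 kN − 4.130 kN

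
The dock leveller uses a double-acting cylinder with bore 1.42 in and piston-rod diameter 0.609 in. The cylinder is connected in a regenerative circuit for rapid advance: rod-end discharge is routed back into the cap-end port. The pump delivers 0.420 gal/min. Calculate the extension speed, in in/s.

In regeneration the rod-end outflow joins the pump flow into the cap end, so the net volume the pump must supply per unit advance equals the rod cross-section area.
Rod cross-section A_rod = π/4 × (0.609 in)² = 0.2913 in^2
v = Q_pump / A_rod

v ≈ 5.55 in/s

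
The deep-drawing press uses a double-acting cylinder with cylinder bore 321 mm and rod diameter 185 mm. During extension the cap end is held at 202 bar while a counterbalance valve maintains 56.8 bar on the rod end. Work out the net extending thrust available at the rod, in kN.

F ≈ 1330 kN

Cap-side area A_cap = π/4 × (321 mm)² = 80930 mm^2
Rod-side annular area A_ann = π/4 × (321² − 185²) = 54050 mm^2
Net thrust = P_cap·A_cap − P_rod·A_ann = 1635 kN − 307.0 kN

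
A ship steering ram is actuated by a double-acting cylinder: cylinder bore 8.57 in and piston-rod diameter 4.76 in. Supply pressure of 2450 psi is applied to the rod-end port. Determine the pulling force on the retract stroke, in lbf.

Rod-side annular area A_ann = π/4 × (8.57² − 4.76²) = 39.89 in^2
On retraction the pressure acts on the annular area (bore minus rod).
F = P × A_ann

F ≈ 97700 lbf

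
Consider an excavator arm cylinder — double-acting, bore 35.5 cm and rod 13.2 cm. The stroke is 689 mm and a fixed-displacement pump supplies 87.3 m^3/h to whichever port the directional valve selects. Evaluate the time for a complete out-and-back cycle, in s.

Cap-side area A_cap = π/4 × (35.5 cm)² = 989.8 cm^2
Rod-side annular area A_ann = π/4 × (35.5² − 13.2²) = 853.0 cm^2
t_ext = A_cap·L/Q = 2.812 s
t_ret = A_ann·L/Q = 2.423 s
t_cycle = t_ext + t_ret

t ≈ 5.24 s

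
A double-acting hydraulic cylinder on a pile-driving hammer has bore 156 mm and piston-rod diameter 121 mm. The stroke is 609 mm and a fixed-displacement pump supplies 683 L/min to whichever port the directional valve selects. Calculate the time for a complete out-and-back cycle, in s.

t ≈ 1.43 s

Cap-side area A_cap = π/4 × (156 mm)² = 19110 mm^2
Rod-side annular area A_ann = π/4 × (156² − 121²) = 7614 mm^2
t_ext = A_cap·L/Q = 1.023 s
t_ret = A_ann·L/Q = 0.4074 s
t_cycle = t_ext + t_ret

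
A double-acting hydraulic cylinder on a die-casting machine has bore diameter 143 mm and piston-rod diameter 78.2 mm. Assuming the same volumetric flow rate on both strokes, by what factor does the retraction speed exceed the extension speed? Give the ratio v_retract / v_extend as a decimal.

v_ret/v_ext ≈ 1.43

Cap-side area A_cap = π/4 × (143 mm)² = 16060 mm^2
Rod-side annular area A_ann = π/4 × (143² − 78.2²) = 11260 mm^2
For equal Q, v ∝ 1/A, so v_ret/v_ext = A_cap/A_ann.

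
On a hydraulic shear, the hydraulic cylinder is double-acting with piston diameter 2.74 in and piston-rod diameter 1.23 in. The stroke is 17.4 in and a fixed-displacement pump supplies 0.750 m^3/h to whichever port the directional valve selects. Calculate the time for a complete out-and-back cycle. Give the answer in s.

Cap-side area A_cap = π/4 × (2.74 in)² = 5.896 in^2
Rod-side annular area A_ann = π/4 × (2.74² − 1.23²) = 4.708 in^2
t_ext = A_cap·L/Q = 8.070 s
t_ret = A_ann·L/Q = 6.444 s
t_cycle = t_ext + t_ret

t ≈ 14.5 s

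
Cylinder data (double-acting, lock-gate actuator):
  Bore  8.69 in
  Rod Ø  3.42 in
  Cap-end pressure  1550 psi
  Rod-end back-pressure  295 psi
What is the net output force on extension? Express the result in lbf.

Cap-side area A_cap = π/4 × (8.69 in)² = 59.31 in^2
Rod-side annular area A_ann = π/4 × (8.69² − 3.42²) = 50.12 in^2
Net thrust = P_cap·A_cap − P_rod·A_ann = 91930 lbf − 14790 lbf

F ≈ 77100 lbf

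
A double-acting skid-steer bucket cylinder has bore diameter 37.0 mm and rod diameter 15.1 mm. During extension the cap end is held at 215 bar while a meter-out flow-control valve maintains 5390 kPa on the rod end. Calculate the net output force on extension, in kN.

Cap-side area A_cap = π/4 × (37.0 mm)² = 1075 mm^2
Rod-side annular area A_ann = π/4 × (37.0² − 15.1²) = 896.1 mm^2
Net thrust = P_cap·A_cap − P_rod·A_ann = 23.12 kN − 4.830 kN

F ≈ 18.3 kN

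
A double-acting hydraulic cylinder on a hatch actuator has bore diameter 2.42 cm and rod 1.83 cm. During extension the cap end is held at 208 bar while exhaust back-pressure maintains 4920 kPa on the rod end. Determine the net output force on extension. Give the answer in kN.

F ≈ 8.60 kN

Cap-side area A_cap = π/4 × (2.42 cm)² = 4.600 cm^2
Rod-side annular area A_ann = π/4 × (2.42² − 1.83²) = 1.969 cm^2
Net thrust = P_cap·A_cap − P_rod·A_ann = 9.567 kN − 0.9689 kN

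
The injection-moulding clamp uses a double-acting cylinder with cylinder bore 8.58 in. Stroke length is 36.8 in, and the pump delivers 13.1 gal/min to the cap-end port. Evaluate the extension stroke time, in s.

Cap-side area A_cap = π/4 × (8.58 in)² = 57.82 in^2
Swept volume V = A × L; t = V / Q = A·L / Q

t ≈ 42.2 s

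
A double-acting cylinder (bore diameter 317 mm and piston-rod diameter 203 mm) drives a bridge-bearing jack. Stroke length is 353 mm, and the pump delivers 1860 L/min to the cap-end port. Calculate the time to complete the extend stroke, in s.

Cap-side area A_cap = π/4 × (317 mm)² = 78920 mm^2
Swept volume V = A × L; t = V / Q = A·L / Q

t ≈ 0.899 s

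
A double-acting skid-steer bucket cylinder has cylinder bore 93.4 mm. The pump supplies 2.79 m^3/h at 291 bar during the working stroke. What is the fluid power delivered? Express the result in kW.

W ≈ 22.6 kW

Hydraulic power = P × Q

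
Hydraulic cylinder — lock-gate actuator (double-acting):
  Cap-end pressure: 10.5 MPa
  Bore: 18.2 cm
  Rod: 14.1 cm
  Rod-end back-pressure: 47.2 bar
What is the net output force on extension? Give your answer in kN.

F ≈ 224 kN

Cap-side area A_cap = π/4 × (18.2 cm)² = 260.2 cm^2
Rod-side annular area A_ann = π/4 × (18.2² − 14.1²) = 104.0 cm^2
Net thrust = P_cap·A_cap − P_rod·A_ann = 273.2 kN − 49.09 kN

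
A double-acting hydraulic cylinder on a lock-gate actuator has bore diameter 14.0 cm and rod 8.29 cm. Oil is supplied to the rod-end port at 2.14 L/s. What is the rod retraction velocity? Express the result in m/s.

v ≈ 0.214 m/s

Rod-side annular area A_ann = π/4 × (14.0² − 8.29²) = 99.96 cm^2
Flow into the rod-end port fills the annular volume.
v = Q / A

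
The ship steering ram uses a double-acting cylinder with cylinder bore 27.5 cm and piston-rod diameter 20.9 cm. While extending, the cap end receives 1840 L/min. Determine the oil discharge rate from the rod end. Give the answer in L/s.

Q_out ≈ 13.0 L/s

Cap-side area A_cap = π/4 × (27.5 cm)² = 594.0 cm^2
Rod-side annular area A_ann = π/4 × (27.5² − 20.9²) = 250.9 cm^2
Piston speed v = Q_in/A_cap; rod-end outflow Q_out = v × A_ann = Q_in × A_ann/A_cap.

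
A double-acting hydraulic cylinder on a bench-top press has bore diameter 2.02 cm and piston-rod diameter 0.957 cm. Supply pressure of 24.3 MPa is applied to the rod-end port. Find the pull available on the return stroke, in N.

F ≈ 6040 N

Rod-side annular area A_ann = π/4 × (2.02² − 0.957²) = 2.485 cm^2
On retraction the pressure acts on the annular area (bore minus rod).
F = P × A_ann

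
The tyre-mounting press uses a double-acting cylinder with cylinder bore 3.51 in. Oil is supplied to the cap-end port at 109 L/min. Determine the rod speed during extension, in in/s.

v ≈ 11.5 in/s

Cap-side area A_cap = π/4 × (3.51 in)² = 9.676 in^2
v = Q / A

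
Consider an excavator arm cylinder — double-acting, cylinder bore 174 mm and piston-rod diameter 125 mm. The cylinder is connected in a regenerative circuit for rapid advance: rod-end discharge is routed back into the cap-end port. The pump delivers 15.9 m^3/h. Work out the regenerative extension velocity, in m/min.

In regeneration the rod-end outflow joins the pump flow into the cap end, so the net volume the pump must supply per unit advance equals the rod cross-section area.
Rod cross-section A_rod = π/4 × (125 mm)² = 12270 mm^2
v = Q_pump / A_rod

v ≈ 21.6 m/min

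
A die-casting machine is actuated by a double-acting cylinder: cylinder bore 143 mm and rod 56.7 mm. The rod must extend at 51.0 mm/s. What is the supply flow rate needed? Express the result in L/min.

Cap-side area A_cap = π/4 × (143 mm)² = 16060 mm^2
Q = A × v

Q ≈ 49.1 L/min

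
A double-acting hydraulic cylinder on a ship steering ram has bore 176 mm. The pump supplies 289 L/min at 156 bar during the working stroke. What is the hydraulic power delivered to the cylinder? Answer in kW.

Hydraulic power = P × Q

W ≈ 75.1 kW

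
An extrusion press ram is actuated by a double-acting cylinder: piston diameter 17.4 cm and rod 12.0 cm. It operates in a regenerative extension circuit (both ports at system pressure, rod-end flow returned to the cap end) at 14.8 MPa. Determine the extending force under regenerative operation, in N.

F ≈ 1.67e5 N

With equal pressure on both faces, forces on the annular region cancel; the net push is pressure × rod cross-section.
Rod cross-section A_rod = π/4 × (12.0 cm)² = 113.1 cm^2
F = P × A_rod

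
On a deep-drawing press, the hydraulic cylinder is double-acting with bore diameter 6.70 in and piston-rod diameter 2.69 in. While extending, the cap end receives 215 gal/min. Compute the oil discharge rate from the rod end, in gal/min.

Cap-side area A_cap = π/4 × (6.70 in)² = 35.26 in^2
Rod-side annular area A_ann = π/4 × (6.70² − 2.69²) = 29.57 in^2
Piston speed v = Q_in/A_cap; rod-end outflow Q_out = v × A_ann = Q_in × A_ann/A_cap.

Q_out ≈ 180 gal/min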